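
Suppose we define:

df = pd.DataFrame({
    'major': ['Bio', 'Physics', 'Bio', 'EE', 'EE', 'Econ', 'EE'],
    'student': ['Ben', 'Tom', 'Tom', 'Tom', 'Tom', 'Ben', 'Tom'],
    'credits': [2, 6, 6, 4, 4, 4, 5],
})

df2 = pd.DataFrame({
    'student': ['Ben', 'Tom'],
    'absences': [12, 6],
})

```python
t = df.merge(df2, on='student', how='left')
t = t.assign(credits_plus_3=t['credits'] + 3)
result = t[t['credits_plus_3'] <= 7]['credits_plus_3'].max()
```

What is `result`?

7

merge on 'student' (how='left') → 7 rows:
     major student  credits  absences
0      Bio     Ben        2        12
1  Physics     Tom        6         6
2      Bio     Tom        6         6
3       EE     Tom        4         6
4       EE     Tom        4         6
5     Econ     Ben        4        12
6       EE     Tom        5         6
add column credits_plus_3 = t['credits'] + 3:
     major student  credits  absences  credits_plus_3
0      Bio     Ben        2        12               5
1  Physics     Tom        6         6               9
2      Bio     Tom        6         6               9
3       EE     Tom        4         6               7
4       EE     Tom        4         6               7
5     Econ     Ben        4        12               7
6       EE     Tom        5         6               8
filter rows where credits_plus_3 <= 7:
  major student  credits  absences  credits_plus_3
0   Bio     Ben        2        12               5
3    EE     Tom        4         6               7
4    EE     Tom        4         6               7
5  Econ     Ben        4        12               7
max of column 'credits_plus_3' → 7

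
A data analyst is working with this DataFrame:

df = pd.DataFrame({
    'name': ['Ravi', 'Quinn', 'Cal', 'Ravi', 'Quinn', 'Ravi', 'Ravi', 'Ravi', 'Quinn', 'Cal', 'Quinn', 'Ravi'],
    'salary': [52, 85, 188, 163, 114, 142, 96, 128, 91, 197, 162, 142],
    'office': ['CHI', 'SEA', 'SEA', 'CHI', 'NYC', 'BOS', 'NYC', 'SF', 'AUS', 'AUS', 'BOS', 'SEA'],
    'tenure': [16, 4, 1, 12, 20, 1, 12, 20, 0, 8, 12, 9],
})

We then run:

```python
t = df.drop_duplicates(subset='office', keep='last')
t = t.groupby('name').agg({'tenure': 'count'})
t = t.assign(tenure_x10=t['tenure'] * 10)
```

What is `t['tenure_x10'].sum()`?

drop duplicate office (keep=last):
     name  salary office  tenure
3    Ravi     163    CHI      12
6    Ravi      96    NYC      12
7    Ravi     128     SF      20
9     Cal     197    AUS       8
10  Quinn     162    BOS      12
11   Ravi     142    SEA       9
group by name, count of tenure:
       tenure
name         
Cal         1
Quinn       1
Ravi        4
add column tenure_x10 = t['tenure'] * 10:
       tenure  tenure_x10
name                     
Cal         1          10
Quinn       1          10
Ravi        4          40
Then the sum of column 'tenure_x10': 60

60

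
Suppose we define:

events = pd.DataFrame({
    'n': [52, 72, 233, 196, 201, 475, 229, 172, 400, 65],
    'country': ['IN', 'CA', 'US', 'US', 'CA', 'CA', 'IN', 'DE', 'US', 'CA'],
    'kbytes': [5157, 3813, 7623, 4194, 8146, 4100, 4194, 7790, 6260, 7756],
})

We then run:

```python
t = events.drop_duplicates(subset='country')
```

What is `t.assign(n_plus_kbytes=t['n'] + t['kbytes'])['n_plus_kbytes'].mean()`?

drop duplicate country (keep=first):
     n country  kbytes
0   52      IN    5157
1   72      CA    3813
2  233      US    7623
7  172      DE    7790
add column n_plus_kbytes = t['n'] + t['kbytes']:
     n country  kbytes  n_plus_kbytes
0   52      IN    5157           5209
1   72      CA    3813           3885
2  233      US    7623           7856
7  172      DE    7790           7962
Then the mean of column 'n_plus_kbytes': 6228.0

6228.0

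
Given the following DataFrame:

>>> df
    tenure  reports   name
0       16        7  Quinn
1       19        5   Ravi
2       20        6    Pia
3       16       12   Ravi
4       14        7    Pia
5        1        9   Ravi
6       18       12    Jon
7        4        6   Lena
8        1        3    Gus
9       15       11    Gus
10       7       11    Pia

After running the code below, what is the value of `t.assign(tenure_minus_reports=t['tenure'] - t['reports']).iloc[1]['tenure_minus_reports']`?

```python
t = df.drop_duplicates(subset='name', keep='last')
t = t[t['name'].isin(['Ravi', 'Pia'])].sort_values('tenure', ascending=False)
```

-8

drop duplicate name (keep=last):
    tenure  reports   name
0       16        7  Quinn
5        1        9   Ravi
6       18       12    Jon
7        4        6   Lena
9       15       11    Gus
10       7       11    Pia
filter rows where name in ['Ravi', 'Pia']:
    tenure  reports  name
5        1        9  Ravi
10       7       11   Pia
sort by tenure descending:
    tenure  reports  name
10       7       11   Pia
5        1        9  Ravi
add column tenure_minus_reports = t['tenure'] - t['reports']:
    tenure  reports  name  tenure_minus_reports
10       7       11   Pia                    -4
5        1        9  Ravi                    -8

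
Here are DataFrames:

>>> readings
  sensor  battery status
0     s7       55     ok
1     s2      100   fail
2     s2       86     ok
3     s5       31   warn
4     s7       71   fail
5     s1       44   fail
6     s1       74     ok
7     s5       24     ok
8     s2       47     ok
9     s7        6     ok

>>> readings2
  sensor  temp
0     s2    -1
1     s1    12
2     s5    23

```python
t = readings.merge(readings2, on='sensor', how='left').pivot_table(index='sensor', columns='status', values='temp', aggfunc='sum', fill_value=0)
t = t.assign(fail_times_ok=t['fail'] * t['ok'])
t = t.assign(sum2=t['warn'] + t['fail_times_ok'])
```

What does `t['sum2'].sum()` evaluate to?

169.0

merge on 'sensor' (how='left') → 10 rows:
  sensor  battery status  temp
0     s7       55     ok   NaN
1     s2      100   fail  -1.0
2     s2       86     ok  -1.0
3     s5       31   warn  23.0
4     s7       71   fail   NaN
5     s1       44   fail  12.0
6     s1       74     ok  12.0
7     s5       24     ok  23.0
8     s2       47     ok  -1.0
9     s7        6     ok   NaN
pivot: rows=sensor, cols=status, sum(temp):
status  fail    ok  warn
sensor                  
s1      12.0  12.0   0.0
s2      -1.0  -2.0   0.0
s5       0.0  23.0  23.0
s7       0.0   0.0   0.0
add column fail_times_ok = t['fail'] * t['ok']:
status  fail    ok  warn  fail_times_ok
sensor                                 
s1      12.0  12.0   0.0          144.0
s2      -1.0  -2.0   0.0            2.0
s5       0.0  23.0  23.0            0.0
s7       0.0   0.0   0.0            0.0
add column sum2 = t['warn'] + t['fail_times_ok']:
status  fail    ok  warn  fail_times_ok   sum2
sensor                                        
s1      12.0  12.0   0.0          144.0  144.0
s2      -1.0  -2.0   0.0            2.0    2.0
s5       0.0  23.0  23.0            0.0   23.0
s7       0.0   0.0   0.0            0.0    0.0
Hence 169.0.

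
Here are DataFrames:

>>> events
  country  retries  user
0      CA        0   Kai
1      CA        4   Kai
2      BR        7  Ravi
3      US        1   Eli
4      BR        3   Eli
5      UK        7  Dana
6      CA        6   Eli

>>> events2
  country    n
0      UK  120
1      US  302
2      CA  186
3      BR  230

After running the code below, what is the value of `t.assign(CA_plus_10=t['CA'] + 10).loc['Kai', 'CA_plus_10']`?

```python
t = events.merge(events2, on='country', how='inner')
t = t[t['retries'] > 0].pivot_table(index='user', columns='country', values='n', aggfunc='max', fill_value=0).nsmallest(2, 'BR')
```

196

merge on 'country' (how='inner') → 7 rows:
  country  retries  user    n
0      CA        0   Kai  186
1      CA        4   Kai  186
2      BR        7  Ravi  230
3      US        1   Eli  302
4      BR        3   Eli  230
5      UK        7  Dana  120
6      CA        6   Eli  186
filter rows where retries > 0:
  country  retries  user    n
1      CA        4   Kai  186
2      BR        7  Ravi  230
3      US        1   Eli  302
4      BR        3   Eli  230
5      UK        7  Dana  120
6      CA        6   Eli  186
pivot: rows=user, cols=country, max(n):
country   BR   CA   UK   US
user                       
Dana       0    0  120    0
Eli      230  186    0  302
Kai        0  186    0    0
Ravi     230    0    0    0
take 2 rows with smallest BR:
country  BR   CA   UK  US
user                     
Dana      0    0  120   0
Kai       0  186    0   0
add column CA_plus_10 = t['CA'] + 10:
country  BR   CA   UK  US  CA_plus_10
user                                 
Dana      0    0  120   0          10
Kai       0  186    0   0         196
Reading off the value at row 'Kai', column 'CA_plus_10', we get 196.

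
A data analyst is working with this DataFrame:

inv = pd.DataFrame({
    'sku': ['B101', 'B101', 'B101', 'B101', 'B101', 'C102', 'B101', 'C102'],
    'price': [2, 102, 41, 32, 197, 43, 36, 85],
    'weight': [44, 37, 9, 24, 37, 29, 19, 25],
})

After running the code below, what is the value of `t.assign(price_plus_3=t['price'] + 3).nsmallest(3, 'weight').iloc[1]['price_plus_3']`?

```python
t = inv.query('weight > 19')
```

filter rows where weight > 19:
    sku  price  weight
0  B101      2      44
1  B101    102      37
3  B101     32      24
4  B101    197      37
5  C102     43      29
7  C102     85      25
add column price_plus_3 = t['price'] + 3:
    sku  price  weight  price_plus_3
0  B101      2      44             5
1  B101    102      37           105
3  B101     32      24            35
4  B101    197      37           200
5  C102     43      29            46
7  C102     85      25            88
take 3 rows with smallest weight:
    sku  price  weight  price_plus_3
3  B101     32      24            35
7  C102     85      25            88
5  C102     43      29            46

88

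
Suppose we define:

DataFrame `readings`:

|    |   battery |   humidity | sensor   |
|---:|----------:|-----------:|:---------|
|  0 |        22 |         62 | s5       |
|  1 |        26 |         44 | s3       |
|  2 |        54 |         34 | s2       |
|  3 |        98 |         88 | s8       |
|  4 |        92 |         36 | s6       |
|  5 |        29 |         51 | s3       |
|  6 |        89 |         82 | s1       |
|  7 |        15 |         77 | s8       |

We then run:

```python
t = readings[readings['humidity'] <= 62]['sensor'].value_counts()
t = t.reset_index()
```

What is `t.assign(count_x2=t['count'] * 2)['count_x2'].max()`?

4

filter rows where humidity <= 62:
   battery  humidity sensor
0       22        62     s5
1       26        44     s3
2       54        34     s2
4       92        36     s6
5       29        51     s3
value_counts of sensor:
sensor
s3    2
s5    1
s2    1
s6    1
Name: count, dtype: int64
reset_index():
  sensor  count
0     s3      2
1     s5      1
2     s2      1
3     s6      1
add column count_x2 = t['count'] * 2:
  sensor  count  count_x2
0     s3      2         4
1     s5      1         2
2     s2      1         2
3     s6      1         2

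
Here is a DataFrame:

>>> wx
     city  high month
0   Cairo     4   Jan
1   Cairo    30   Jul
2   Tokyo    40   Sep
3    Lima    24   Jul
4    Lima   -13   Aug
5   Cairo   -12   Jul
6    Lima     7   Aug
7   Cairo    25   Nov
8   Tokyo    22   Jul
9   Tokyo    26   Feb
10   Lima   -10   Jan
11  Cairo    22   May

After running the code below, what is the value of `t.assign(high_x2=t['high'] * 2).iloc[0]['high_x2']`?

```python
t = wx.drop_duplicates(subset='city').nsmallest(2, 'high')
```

drop duplicate city (keep=first):
    city  high month
0  Cairo     4   Jan
2  Tokyo    40   Sep
3   Lima    24   Jul
take 2 rows with smallest high:
    city  high month
0  Cairo     4   Jan
3   Lima    24   Jul
add column high_x2 = t['high'] * 2:
    city  high month  high_x2
0  Cairo     4   Jan        8
3   Lima    24   Jul       48
Reading off the value at position 0, column 'high_x2', we get 8.

8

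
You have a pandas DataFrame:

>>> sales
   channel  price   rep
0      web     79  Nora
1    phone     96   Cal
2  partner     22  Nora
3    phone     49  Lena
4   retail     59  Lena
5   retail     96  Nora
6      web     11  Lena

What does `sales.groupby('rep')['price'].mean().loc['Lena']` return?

group by rep, mean of price:
rep
Cal     96.000000
Lena    39.666667
Nora    65.666667
Name: price, dtype: float64
Hence 39.6666666667.

39.6666666667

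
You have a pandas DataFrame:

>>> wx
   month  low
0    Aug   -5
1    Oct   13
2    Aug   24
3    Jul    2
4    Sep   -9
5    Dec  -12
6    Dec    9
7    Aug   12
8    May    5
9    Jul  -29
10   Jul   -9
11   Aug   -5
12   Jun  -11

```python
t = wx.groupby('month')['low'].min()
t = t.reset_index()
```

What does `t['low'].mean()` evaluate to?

group by month, min of low:
month
Aug    -5
Dec   -12
Jul   -29
Jun   -11
May     5
Oct    13
Sep    -9
Name: low, dtype: int64
reset_index():
  month  low
0   Aug   -5
1   Dec  -12
2   Jul  -29
3   Jun  -11
4   May    5
5   Oct   13
6   Sep   -9
Reading off the mean of column 'low', we get -6.85714285714.

-6.85714285714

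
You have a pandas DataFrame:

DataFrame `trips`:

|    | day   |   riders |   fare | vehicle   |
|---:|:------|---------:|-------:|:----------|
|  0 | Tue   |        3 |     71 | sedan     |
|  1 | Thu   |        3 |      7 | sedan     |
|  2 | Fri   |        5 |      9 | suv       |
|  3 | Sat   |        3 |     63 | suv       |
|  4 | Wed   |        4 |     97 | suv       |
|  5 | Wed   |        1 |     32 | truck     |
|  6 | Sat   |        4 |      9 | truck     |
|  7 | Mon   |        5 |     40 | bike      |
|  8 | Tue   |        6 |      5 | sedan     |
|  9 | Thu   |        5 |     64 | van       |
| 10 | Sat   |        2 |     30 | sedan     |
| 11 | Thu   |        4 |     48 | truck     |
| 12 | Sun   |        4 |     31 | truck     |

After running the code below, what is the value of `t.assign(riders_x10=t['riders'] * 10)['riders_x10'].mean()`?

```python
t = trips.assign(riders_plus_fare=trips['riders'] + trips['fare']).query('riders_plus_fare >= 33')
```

add column riders_plus_fare = trips['riders'] + trips['fare']:
    day  riders  fare vehicle  riders_plus_fare
0   Tue       3    71   sedan                74
1   Thu       3     7   sedan                10
2   Fri       5     9     suv                14
3   Sat       3    63     suv                66
4   Wed       4    97     suv               101
5   Wed       1    32   truck                33
6   Sat       4     9   truck                13
7   Mon       5    40    bike                45
8   Tue       6     5   sedan                11
9   Thu       5    64     van                69
10  Sat       2    30   sedan                32
11  Thu       4    48   truck                52
12  Sun       4    31   truck                35
filter rows where riders_plus_fare >= 33:
    day  riders  fare vehicle  riders_plus_fare
0   Tue       3    71   sedan                74
3   Sat       3    63     suv                66
4   Wed       4    97     suv               101
5   Wed       1    32   truck                33
7   Mon       5    40    bike                45
9   Thu       5    64     van                69
11  Thu       4    48   truck                52
12  Sun       4    31   truck                35
add column riders_x10 = t['riders'] * 10:
    day  riders  fare vehicle  riders_plus_fare  riders_x10
0   Tue       3    71   sedan                74          30
3   Sat       3    63     suv                66          30
4   Wed       4    97     suv               101          40
5   Wed       1    32   truck                33          10
7   Mon       5    40    bike                45          50
9   Thu       5    64     van                69          50
11  Thu       4    48   truck                52          40
12  Sun       4    31   truck                35          40
mean of column 'riders_x10' → 36.25

36.25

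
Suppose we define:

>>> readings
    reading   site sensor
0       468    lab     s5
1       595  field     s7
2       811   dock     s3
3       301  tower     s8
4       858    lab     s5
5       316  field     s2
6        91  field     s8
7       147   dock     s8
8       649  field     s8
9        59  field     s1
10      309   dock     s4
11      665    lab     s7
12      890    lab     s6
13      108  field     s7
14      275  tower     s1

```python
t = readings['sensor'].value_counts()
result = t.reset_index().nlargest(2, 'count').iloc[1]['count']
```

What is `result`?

3

value_counts of sensor:
sensor
s8    4
s7    3
s5    2
s1    2
s3    1
s2    1
s4    1
s6    1
Name: count, dtype: int64
reset_index():
  sensor  count
0     s8      4
1     s7      3
2     s5      2
3     s1      2
4     s3      1
5     s2      1
6     s4      1
7     s6      1
take 2 rows with largest count:
  sensor  count
0     s8      4
1     s7      3
The value at position 1, column 'count' is 3.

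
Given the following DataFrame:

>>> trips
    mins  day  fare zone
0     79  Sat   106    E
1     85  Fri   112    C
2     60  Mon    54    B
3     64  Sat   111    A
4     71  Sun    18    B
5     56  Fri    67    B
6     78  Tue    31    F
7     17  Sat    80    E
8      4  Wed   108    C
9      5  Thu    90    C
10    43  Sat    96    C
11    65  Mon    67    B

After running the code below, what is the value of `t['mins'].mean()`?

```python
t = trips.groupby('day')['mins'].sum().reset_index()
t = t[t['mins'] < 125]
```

39.5

group by day, sum of mins:
day
Fri    141
Mon    125
Sat    203
Sun     71
Thu      5
Tue     78
Wed      4
Name: mins, dtype: int64
reset_index():
   day  mins
0  Fri   141
1  Mon   125
2  Sat   203
3  Sun    71
4  Thu     5
5  Tue    78
6  Wed     4
filter rows where mins < 125:
   day  mins
3  Sun    71
4  Thu     5
5  Tue    78
6  Wed     4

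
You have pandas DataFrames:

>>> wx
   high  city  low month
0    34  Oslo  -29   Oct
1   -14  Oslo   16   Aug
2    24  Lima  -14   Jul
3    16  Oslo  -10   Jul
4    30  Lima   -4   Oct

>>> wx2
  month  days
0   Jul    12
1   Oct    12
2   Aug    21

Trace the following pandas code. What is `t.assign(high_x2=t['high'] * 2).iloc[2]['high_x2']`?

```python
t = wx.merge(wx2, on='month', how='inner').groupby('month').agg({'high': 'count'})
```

4

merge on 'month' (how='inner') → 5 rows:
   high  city  low month  days
0    34  Oslo  -29   Oct    12
1   -14  Oslo   16   Aug    21
2    24  Lima  -14   Jul    12
3    16  Oslo  -10   Jul    12
4    30  Lima   -4   Oct    12
group by month, count of high:
       high
month      
Aug       1
Jul       2
Oct       2
add column high_x2 = t['high'] * 2:
       high  high_x2
month               
Aug       1        2
Jul       2        4
Oct       2        4
Hence 4.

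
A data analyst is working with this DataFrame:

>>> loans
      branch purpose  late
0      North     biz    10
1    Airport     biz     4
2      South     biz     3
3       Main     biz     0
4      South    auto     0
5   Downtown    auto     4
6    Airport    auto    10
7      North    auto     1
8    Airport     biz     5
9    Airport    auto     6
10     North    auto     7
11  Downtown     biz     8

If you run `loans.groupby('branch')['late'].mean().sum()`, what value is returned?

group by branch, mean of late:
branch
Airport     6.25
Downtown    6.00
Main        0.00
North       6.00
South       1.50
Name: late, dtype: float64
Finally, sum of the resulting series = 19.75.

19.75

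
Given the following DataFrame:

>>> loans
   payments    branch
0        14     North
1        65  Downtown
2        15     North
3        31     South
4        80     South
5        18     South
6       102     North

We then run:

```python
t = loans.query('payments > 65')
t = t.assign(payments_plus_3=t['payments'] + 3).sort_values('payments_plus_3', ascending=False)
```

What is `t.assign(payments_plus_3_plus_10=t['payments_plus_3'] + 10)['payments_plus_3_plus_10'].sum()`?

208

filter rows where payments > 65:
   payments branch
4        80  South
6       102  North
add column payments_plus_3 = t['payments'] + 3:
   payments branch  payments_plus_3
4        80  South               83
6       102  North              105
sort by payments_plus_3 descending:
   payments branch  payments_plus_3
6       102  North              105
4        80  South               83
add column payments_plus_3_plus_10 = t['payments_plus_3'] + 10:
   payments branch  payments_plus_3  payments_plus_3_plus_10
6       102  North              105                      115
4        80  South               83                       93
Taking the sum of column 'payments_plus_3_plus_10' gives 208.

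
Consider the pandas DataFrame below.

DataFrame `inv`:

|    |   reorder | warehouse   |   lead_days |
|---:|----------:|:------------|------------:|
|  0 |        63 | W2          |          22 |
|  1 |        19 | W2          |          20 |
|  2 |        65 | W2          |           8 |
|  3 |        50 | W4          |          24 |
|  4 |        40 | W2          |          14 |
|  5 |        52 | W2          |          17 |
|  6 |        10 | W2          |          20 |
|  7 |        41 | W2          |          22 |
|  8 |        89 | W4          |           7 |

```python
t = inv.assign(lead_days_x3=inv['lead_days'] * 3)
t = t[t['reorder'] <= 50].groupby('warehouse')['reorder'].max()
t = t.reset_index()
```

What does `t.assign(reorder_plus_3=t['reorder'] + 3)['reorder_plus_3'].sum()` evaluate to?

add column lead_days_x3 = inv['lead_days'] * 3:
   reorder warehouse  lead_days  lead_days_x3
0       63        W2         22            66
1       19        W2         20            60
2       65        W2          8            24
3       50        W4         24            72
4       40        W2         14            42
5       52        W2         17            51
6       10        W2         20            60
7       41        W2         22            66
8       89        W4          7            21
filter rows where reorder <= 50:
   reorder warehouse  lead_days  lead_days_x3
1       19        W2         20            60
3       50        W4         24            72
4       40        W2         14            42
6       10        W2         20            60
7       41        W2         22            66
group by warehouse, max of reorder:
warehouse
W2    41
W4    50
Name: reorder, dtype: int64
reset_index():
  warehouse  reorder
0        W2       41
1        W4       50
add column reorder_plus_3 = t['reorder'] + 3:
  warehouse  reorder  reorder_plus_3
0        W2       41              44
1        W4       50              53

97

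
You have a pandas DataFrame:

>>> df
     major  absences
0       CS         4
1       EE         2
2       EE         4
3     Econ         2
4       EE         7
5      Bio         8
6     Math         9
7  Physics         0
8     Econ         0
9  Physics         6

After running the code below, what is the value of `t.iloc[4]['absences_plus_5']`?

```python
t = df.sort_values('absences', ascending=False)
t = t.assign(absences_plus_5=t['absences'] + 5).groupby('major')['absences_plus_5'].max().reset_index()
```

sort by absences descending:
     major  absences
6     Math         9
5      Bio         8
4       EE         7
9  Physics         6
0       CS         4
2       EE         4
1       EE         2
3     Econ         2
7  Physics         0
8     Econ         0
add column absences_plus_5 = t['absences'] + 5:
     major  absences  absences_plus_5
6     Math         9               14
5      Bio         8               13
4       EE         7               12
9  Physics         6               11
0       CS         4                9
2       EE         4                9
1       EE         2                7
3     Econ         2                7
7  Physics         0                5
8     Econ         0                5
group by major, max of absences_plus_5:
major
Bio        13
CS          9
EE         12
Econ        7
Math       14
Physics    11
Name: absences_plus_5, dtype: int64
reset_index():
     major  absences_plus_5
0      Bio               13
1       CS                9
2       EE               12
3     Econ                7
4     Math               14
5  Physics               11
Reading off the value at position 4, column 'absences_plus_5', we get 14.

14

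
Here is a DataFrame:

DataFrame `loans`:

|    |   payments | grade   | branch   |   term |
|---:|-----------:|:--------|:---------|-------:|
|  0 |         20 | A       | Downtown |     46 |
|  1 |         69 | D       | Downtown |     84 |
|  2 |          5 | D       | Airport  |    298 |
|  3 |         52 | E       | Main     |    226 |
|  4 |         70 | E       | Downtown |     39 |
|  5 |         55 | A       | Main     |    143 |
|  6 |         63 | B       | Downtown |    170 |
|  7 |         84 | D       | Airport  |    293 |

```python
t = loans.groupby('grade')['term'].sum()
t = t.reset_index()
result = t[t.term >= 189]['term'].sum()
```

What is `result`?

1129

group by grade, sum of term:
grade
A    189
B    170
D    675
E    265
Name: term, dtype: int64
reset_index():
  grade  term
0     A   189
1     B   170
2     D   675
3     E   265
filter rows where term >= 189:
  grade  term
0     A   189
2     D   675
3     E   265
Finally, sum of column 'term' = 1129.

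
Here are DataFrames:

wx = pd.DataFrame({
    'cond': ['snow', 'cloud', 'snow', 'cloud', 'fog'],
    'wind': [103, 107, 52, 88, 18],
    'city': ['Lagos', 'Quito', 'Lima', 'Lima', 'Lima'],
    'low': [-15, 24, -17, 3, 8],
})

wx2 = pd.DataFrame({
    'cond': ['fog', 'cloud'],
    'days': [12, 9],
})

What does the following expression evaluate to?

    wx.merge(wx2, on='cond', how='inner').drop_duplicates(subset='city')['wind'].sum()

195

merge on 'cond' (how='inner') → 3 rows:
    cond  wind   city  low  days
0  cloud   107  Quito   24     9
1  cloud    88   Lima    3     9
2    fog    18   Lima    8    12
drop duplicate city (keep=first):
    cond  wind   city  low  days
0  cloud   107  Quito   24     9
1  cloud    88   Lima    3     9
The sum of column 'wind' is 195.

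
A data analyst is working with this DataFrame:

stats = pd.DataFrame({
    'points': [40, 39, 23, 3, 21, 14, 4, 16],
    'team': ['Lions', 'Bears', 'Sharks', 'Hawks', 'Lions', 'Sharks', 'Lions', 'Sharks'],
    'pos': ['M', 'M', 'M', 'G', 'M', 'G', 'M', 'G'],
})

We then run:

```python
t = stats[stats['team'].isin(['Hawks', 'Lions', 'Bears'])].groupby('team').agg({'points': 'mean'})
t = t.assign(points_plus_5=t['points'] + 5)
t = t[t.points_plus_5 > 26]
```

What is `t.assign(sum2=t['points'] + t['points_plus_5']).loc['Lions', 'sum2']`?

48.3333333333

filter rows where team in ['Hawks', 'Lions', 'Bears']:
   points   team pos
0      40  Lions   M
1      39  Bears   M
3       3  Hawks   G
4      21  Lions   M
6       4  Lions   M
group by team, mean of points:
          points
team            
Bears  39.000000
Hawks   3.000000
Lions  21.666667
add column points_plus_5 = t['points'] + 5:
          points  points_plus_5
team                           
Bears  39.000000      44.000000
Hawks   3.000000       8.000000
Lions  21.666667      26.666667
filter rows where points_plus_5 > 26:
          points  points_plus_5
team                           
Bears  39.000000      44.000000
Lions  21.666667      26.666667
add column sum2 = t['points'] + t['points_plus_5']:
          points  points_plus_5       sum2
team                                      
Bears  39.000000      44.000000  83.000000
Lions  21.666667      26.666667  48.333333
Taking the value at row 'Lions', column 'sum2' gives 48.3333333333.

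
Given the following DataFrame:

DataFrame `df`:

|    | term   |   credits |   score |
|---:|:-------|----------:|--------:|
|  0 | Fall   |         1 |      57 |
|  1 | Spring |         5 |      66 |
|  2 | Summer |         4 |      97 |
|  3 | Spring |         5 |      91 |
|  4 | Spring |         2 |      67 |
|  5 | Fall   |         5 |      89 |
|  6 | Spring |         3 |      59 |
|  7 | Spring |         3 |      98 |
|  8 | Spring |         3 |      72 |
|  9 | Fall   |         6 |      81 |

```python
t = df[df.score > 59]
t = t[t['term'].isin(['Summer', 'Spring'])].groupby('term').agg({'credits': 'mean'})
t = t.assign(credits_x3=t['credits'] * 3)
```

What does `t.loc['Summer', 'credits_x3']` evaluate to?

filter rows where score > 59:
     term  credits  score
1  Spring        5     66
2  Summer        4     97
3  Spring        5     91
4  Spring        2     67
5    Fall        5     89
7  Spring        3     98
8  Spring        3     72
9    Fall        6     81
filter rows where term in ['Summer', 'Spring']:
     term  credits  score
1  Spring        5     66
2  Summer        4     97
3  Spring        5     91
4  Spring        2     67
7  Spring        3     98
8  Spring        3     72
group by term, mean of credits:
        credits
term           
Spring      3.6
Summer      4.0
add column credits_x3 = t['credits'] * 3:
        credits  credits_x3
term                       
Spring      3.6        10.8
Summer      4.0        12.0
Then the value at row 'Summer', column 'credits_x3': 12.0

12.0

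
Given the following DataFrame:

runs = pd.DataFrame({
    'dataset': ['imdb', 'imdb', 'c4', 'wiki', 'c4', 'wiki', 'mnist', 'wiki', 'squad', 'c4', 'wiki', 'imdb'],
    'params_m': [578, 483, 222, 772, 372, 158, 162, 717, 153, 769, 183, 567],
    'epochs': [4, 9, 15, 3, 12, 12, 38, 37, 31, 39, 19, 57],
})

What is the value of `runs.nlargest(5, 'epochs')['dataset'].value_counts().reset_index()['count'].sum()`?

take 5 rows with largest epochs:
   dataset  params_m  epochs
11    imdb       567      57
9       c4       769      39
6    mnist       162      38
7     wiki       717      37
8    squad       153      31
value_counts of dataset:
dataset
imdb     1
c4       1
mnist    1
wiki     1
squad    1
Name: count, dtype: int64
reset_index():
  dataset  count
0    imdb      1
1      c4      1
2   mnist      1
3    wiki      1
4   squad      1
The sum of column 'count' is 5.

5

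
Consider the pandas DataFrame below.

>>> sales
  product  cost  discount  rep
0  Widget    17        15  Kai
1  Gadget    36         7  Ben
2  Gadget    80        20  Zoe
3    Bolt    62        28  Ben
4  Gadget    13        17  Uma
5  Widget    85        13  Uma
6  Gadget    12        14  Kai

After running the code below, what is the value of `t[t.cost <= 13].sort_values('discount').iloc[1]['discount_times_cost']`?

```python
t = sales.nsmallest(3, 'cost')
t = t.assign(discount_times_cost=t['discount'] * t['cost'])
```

221

take 3 rows with smallest cost:
  product  cost  discount  rep
6  Gadget    12        14  Kai
4  Gadget    13        17  Uma
0  Widget    17        15  Kai
add column discount_times_cost = t['discount'] * t['cost']:
  product  cost  discount  rep  discount_times_cost
6  Gadget    12        14  Kai                  168
4  Gadget    13        17  Uma                  221
0  Widget    17        15  Kai                  255
filter rows where cost <= 13:
  product  cost  discount  rep  discount_times_cost
6  Gadget    12        14  Kai                  168
4  Gadget    13        17  Uma                  221
sort by discount:
  product  cost  discount  rep  discount_times_cost
6  Gadget    12        14  Kai                  168
4  Gadget    13        17  Uma                  221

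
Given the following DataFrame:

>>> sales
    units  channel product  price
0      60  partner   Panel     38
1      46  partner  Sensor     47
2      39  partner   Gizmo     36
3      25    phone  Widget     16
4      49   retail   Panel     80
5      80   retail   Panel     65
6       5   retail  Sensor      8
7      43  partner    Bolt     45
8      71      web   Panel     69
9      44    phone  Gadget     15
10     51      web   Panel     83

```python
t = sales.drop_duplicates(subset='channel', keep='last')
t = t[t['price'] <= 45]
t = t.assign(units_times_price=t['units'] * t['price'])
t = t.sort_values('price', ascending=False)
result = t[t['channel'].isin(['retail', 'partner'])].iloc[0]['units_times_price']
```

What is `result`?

1935

drop duplicate channel (keep=last):
    units  channel product  price
6       5   retail  Sensor      8
7      43  partner    Bolt     45
9      44    phone  Gadget     15
10     51      web   Panel     83
filter rows where price <= 45:
   units  channel product  price
6      5   retail  Sensor      8
7     43  partner    Bolt     45
9     44    phone  Gadget     15
add column units_times_price = t['units'] * t['price']:
   units  channel product  price  units_times_price
6      5   retail  Sensor      8                 40
7     43  partner    Bolt     45               1935
9     44    phone  Gadget     15                660
sort by price descending:
   units  channel product  price  units_times_price
7     43  partner    Bolt     45               1935
9     44    phone  Gadget     15                660
6      5   retail  Sensor      8                 40
filter rows where channel in ['retail', 'partner']:
   units  channel product  price  units_times_price
7     43  partner    Bolt     45               1935
6      5   retail  Sensor      8                 40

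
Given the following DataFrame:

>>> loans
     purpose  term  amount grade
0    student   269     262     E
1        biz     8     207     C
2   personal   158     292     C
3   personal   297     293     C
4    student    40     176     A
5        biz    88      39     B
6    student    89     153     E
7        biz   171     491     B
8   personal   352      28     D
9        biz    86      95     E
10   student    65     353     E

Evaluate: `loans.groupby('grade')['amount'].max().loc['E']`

group by grade, max of amount:
grade
A    176
B    491
C    293
D     28
E    353
Name: amount, dtype: int64
Reading off the value at index 'E', we get 353.

353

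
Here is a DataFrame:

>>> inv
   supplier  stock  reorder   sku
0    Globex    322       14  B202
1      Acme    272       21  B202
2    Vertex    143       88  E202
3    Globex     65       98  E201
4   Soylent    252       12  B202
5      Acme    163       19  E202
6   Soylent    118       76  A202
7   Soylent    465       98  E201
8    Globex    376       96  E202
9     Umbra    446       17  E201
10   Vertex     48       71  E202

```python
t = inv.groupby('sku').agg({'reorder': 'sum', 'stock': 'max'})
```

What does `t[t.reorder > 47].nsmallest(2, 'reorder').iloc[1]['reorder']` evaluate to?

group by sku: sum(reorder), max(stock):
      reorder  stock
sku                 
A202       76    118
B202       47    322
E201      213    465
E202      274    376
filter rows where reorder > 47:
      reorder  stock
sku                 
A202       76    118
E201      213    465
E202      274    376
take 2 rows with smallest reorder:
      reorder  stock
sku                 
A202       76    118
E201      213    465

213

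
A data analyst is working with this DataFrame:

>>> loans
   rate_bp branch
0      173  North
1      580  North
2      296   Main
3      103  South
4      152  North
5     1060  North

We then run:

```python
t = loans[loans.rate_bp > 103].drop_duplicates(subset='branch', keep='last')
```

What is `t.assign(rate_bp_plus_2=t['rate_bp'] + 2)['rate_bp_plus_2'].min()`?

filter rows where rate_bp > 103:
   rate_bp branch
0      173  North
1      580  North
2      296   Main
4      152  North
5     1060  North
drop duplicate branch (keep=last):
   rate_bp branch
2      296   Main
5     1060  North
add column rate_bp_plus_2 = t['rate_bp'] + 2:
   rate_bp branch  rate_bp_plus_2
2      296   Main             298
5     1060  North            1062
min of column 'rate_bp_plus_2' → 298

298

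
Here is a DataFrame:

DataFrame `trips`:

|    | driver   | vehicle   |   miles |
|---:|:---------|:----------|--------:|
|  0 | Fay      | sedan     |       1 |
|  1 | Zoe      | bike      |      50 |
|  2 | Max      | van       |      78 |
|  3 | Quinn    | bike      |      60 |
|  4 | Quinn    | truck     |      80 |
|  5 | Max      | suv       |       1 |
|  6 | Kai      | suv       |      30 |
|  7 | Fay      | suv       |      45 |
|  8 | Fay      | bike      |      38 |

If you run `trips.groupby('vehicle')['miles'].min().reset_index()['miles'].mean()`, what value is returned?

group by vehicle, min of miles:
vehicle
bike     38
sedan     1
suv       1
truck    80
van      78
Name: miles, dtype: int64
reset_index():
  vehicle  miles
0    bike     38
1   sedan      1
2     suv      1
3   truck     80
4     van     78
Taking the mean of column 'miles' gives 39.6.

39.6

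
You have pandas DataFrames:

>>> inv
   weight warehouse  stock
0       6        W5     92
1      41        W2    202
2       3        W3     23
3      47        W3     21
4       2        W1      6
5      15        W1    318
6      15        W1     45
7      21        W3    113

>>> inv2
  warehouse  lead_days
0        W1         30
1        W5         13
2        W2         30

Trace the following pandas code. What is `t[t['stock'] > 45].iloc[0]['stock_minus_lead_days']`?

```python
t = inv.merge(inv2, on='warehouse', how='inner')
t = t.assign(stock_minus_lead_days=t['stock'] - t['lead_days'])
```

79

merge on 'warehouse' (how='inner') → 5 rows:
   weight warehouse  stock  lead_days
0       6        W5     92         13
1      41        W2    202         30
2       2        W1      6         30
3      15        W1    318         30
4      15        W1     45         30
add column stock_minus_lead_days = t['stock'] - t['lead_days']:
   weight warehouse  stock  lead_days  stock_minus_lead_days
0       6        W5     92         13                     79
1      41        W2    202         30                    172
2       2        W1      6         30                    -24
3      15        W1    318         30                    288
4      15        W1     45         30                     15
filter rows where stock > 45:
   weight warehouse  stock  lead_days  stock_minus_lead_days
0       6        W5     92         13                     79
1      41        W2    202         30                    172
3      15        W1    318         30                    288
value at position 0, column 'stock_minus_lead_days' → 79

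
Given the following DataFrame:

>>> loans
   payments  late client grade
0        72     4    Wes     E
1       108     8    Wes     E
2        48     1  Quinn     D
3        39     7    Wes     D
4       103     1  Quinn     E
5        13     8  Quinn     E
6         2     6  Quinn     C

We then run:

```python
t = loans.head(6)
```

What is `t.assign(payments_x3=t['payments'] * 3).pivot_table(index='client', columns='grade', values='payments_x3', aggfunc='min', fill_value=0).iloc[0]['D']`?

144

take first 6 rows:
   payments  late client grade
0        72     4    Wes     E
1       108     8    Wes     E
2        48     1  Quinn     D
3        39     7    Wes     D
4       103     1  Quinn     E
5        13     8  Quinn     E
add column payments_x3 = t['payments'] * 3:
   payments  late client grade  payments_x3
0        72     4    Wes     E          216
1       108     8    Wes     E          324
2        48     1  Quinn     D          144
3        39     7    Wes     D          117
4       103     1  Quinn     E          309
5        13     8  Quinn     E           39
pivot: rows=client, cols=grade, min(payments_x3):
grade     D    E
client          
Quinn   144   39
Wes     117  216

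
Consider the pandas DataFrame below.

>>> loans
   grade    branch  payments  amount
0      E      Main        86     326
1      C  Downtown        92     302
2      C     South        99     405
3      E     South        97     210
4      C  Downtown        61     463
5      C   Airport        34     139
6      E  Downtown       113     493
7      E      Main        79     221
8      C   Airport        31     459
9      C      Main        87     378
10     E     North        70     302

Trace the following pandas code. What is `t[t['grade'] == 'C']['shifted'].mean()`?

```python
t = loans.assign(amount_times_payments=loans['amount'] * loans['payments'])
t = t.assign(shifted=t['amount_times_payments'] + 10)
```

add column amount_times_payments = loans['amount'] * loans['payments']:
   grade    branch  payments  amount  amount_times_payments
0      E      Main        86     326                  28036
1      C  Downtown        92     302                  27784
2      C     South        99     405                  40095
3      E     South        97     210                  20370
4      C  Downtown        61     463                  28243
5      C   Airport        34     139                   4726
6      E  Downtown       113     493                  55709
7      E      Main        79     221                  17459
8      C   Airport        31     459                  14229
9      C      Main        87     378                  32886
10     E     North        70     302                  21140
add column shifted = t['amount_times_payments'] + 10:
   grade    branch  payments  amount  amount_times_payments  shifted
0      E      Main        86     326                  28036    28046
1      C  Downtown        92     302                  27784    27794
2      C     South        99     405                  40095    40105
3      E     South        97     210                  20370    20380
4      C  Downtown        61     463                  28243    28253
5      C   Airport        34     139                   4726     4736
6      E  Downtown       113     493                  55709    55719
7      E      Main        79     221                  17459    17469
8      C   Airport        31     459                  14229    14239
9      C      Main        87     378                  32886    32896
10     E     North        70     302                  21140    21150
filter rows where grade == 'C':
  grade    branch  payments  amount  amount_times_payments  shifted
1     C  Downtown        92     302                  27784    27794
2     C     South        99     405                  40095    40105
4     C  Downtown        61     463                  28243    28253
5     C   Airport        34     139                   4726     4736
8     C   Airport        31     459                  14229    14239
9     C      Main        87     378                  32886    32896

24670.5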